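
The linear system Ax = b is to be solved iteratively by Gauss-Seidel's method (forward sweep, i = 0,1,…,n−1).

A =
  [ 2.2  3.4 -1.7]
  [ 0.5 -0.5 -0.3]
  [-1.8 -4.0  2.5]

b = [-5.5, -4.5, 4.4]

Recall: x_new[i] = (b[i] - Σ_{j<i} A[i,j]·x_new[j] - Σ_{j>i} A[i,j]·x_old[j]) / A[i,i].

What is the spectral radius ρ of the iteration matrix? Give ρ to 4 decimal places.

1.2478

Let D = diag(2.2, -0.5, 2.5); L, U the strict triangles.
GS T = -(D+L)⁻¹U: row 0 first, T[0,1] = -(3.4)/(2.2) = -1.5455; later rows by forward substitution.
  T[0,:] = [+0.0000  -1.5455  +0.7727]
  T[1,:] = [+0.0000  -1.5455  +0.1727]
  T[2,:] = [+0.0000  -3.5855  +0.8327]
moduli |λ_i(T)| = 1.2478, 0.5351, 0.0000.
ρ(T) = max|λ| = 1.2478; 1.2478 > 1 ⇒ diverges.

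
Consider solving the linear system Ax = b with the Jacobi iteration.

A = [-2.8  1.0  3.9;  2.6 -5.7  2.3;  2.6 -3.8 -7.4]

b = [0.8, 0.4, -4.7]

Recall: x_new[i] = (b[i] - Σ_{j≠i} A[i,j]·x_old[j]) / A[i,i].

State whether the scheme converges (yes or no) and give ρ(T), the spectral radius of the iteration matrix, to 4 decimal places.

yes, ρ = 0.8724

Let D = diag(-2.8, -5.7, -7.4); L, U the strict triangles.
Jacobi T = -D⁻¹(L+U): T[0,1] = -(1)/(-2.8) = +0.3571; T[0,0] = 0.
  T[0,:] = [+0.0000, +0.3571, +1.3929]
  T[1,:] = [+0.4561, +0.0000, +0.4035]
  T[2,:] = [+0.3514, -0.5135, +0.0000]
moduli |λ_i(T)| = 0.8724, 0.5621, 0.5621.
ρ(T) = max|λ| = 0.8724; 0.8724 < 1, so it converges for any x₀.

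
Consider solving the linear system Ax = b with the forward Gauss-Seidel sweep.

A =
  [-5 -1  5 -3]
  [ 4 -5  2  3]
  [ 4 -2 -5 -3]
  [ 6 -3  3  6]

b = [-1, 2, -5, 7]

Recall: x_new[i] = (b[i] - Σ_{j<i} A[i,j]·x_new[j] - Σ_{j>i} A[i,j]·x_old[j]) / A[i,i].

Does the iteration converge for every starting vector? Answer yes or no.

no

Diagonal D = diag(-5, -5, -5, 6); L, U strict lower/upper.
T_GS = -(D+L)⁻¹U: row 0 first, T[0,1] = -(-1)/(-5) = -0.2000; later rows by forward substitution.
  T[0,:] = [+0.0000 -0.2000 +1.0000 -0.6000]
  T[1,:] = [+0.0000 -0.1600 +1.2000 +0.1200]
  T[2,:] = [+0.0000 -0.0960 +0.3200 -1.1280]
  T[3,:] = [+0.0000 +0.1680 -0.5600 +1.2240]
|roots of det(T-λI)|: 1.6091, 0.3187, 0.0936, 0.0000.
ρ(T) = max|λ| = 1.6091; 1.6091 > 1, so it fails to converge.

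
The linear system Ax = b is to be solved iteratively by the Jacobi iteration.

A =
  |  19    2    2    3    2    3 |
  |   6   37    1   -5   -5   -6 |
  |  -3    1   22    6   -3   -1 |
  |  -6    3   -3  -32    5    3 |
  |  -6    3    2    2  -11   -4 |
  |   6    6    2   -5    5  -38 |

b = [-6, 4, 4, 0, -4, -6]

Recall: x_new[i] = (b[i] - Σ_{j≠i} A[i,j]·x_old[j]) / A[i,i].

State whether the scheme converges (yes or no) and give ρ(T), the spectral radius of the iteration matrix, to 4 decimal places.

Diagonal D = diag(19, 37, 22, -32, -11, -38); L, U strict lower/upper.
Jacobi T = -D⁻¹(L+U): T[5,2] = -(2)/(-38) = +0.0526; T[5,5] = 0.
  T[0,:] = [+0.0000, -0.1053, -0.1053, -0.1579, -0.1053, -0.1579]
  T[1,:] = [-0.1622, +0.0000, -0.0270, +0.1351, +0.1351, +0.1622]
  T[2,:] = [+0.1364, -0.0455, +0.0000, -0.2727, +0.1364, +0.0455]
  T[3,:] = [-0.1875, +0.0938, -0.0938, +0.0000, +0.1562, +0.0938]
  T[4,:] = [-0.5455, +0.2727, +0.1818, +0.1818, +0.0000, -0.3636]
  T[5,:] = [+0.1579, +0.1579, +0.0526, -0.1316, +0.1316, +0.0000]
moduli |λ_i(T)| = 0.5082, 0.2666, 0.2586, 0.2586, 0.1415, 0.0587.
ρ = 0.5082; 0.5082 < 1 ⇒ converges.

yes, ρ = 0.5082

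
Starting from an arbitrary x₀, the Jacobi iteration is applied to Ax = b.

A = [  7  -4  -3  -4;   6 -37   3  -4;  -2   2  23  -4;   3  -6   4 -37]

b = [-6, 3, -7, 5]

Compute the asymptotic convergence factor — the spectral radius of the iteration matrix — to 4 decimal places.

0.4548

Diagonal D = diag(7, -37, 23, -37); L, U strict lower/upper.
T_J = -D⁻¹(L+U): T[1,3] = -(-4)/(-37) = -0.1081; T[1,1] = 0.
  T[0,:] = [+0.0000 +0.5714 +0.4286 +0.5714]
  T[1,:] = [+0.1622 +0.0000 +0.0811 -0.1081]
  T[2,:] = [+0.0870 -0.0870 +0.0000 +0.1739]
  T[3,:] = [+0.0811 -0.1622 +0.1081 +0.0000]
|eigenvalues of T|: 0.4548, 0.3673, 0.2247, 0.1373.
ρ(T) = max|λ| = 0.4548; 0.4548 < 1 ⇒ converges.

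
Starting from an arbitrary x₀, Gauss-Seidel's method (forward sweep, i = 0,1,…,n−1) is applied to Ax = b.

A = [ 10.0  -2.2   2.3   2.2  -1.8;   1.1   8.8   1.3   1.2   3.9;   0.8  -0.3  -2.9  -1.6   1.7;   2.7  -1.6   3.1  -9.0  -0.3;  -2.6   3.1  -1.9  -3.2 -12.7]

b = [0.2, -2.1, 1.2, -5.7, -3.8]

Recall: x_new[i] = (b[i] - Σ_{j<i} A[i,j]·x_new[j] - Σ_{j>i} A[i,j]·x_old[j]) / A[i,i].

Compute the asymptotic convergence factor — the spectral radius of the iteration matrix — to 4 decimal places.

Let D = diag(10, 8.8, -2.9, -9, -12.7); L, U the strict triangles.
T_GS = -(D+L)⁻¹U: row 0 first, T[0,3] = -(2.2)/(10) = -0.2200; later rows by forward substitution.
  T[0,:] = [+0.0000 +0.2200 -0.2300 -0.2200 +0.1800]
  T[1,:] = [+0.0000 -0.0275 -0.1190 -0.1089 -0.4657]
  T[2,:] = [+0.0000 +0.0635 -0.0511 -0.6012 +0.6840]
  T[3,:] = [+0.0000 +0.0928 -0.0655 -0.2537 +0.3391]
  T[4,:] = [+0.0000 -0.0846 +0.0422 +0.1723 -0.3383]
|λ(T)| sorted: 0.6581, 0.1535, 0.1491, 0.0081, 0.0000.
ρ(T) = max|λ| = 0.6581; 0.6581 < 1 ⇒ converges.

0.6581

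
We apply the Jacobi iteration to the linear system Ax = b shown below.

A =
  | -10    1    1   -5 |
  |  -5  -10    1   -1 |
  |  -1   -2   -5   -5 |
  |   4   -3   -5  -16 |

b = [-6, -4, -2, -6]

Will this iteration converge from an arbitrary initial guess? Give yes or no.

Let D = diag(-10, -10, -5, -16); L, U the strict triangles.
Jacobi: T = -D⁻¹(L+U), T[1,0] = -(-5)/(-10) = -0.5000; T[1,1] = 0.
  T[0,:] = [+0.0000, +0.1000, +0.1000, -0.5000]
  T[1,:] = [-0.5000, +0.0000, +0.1000, -0.1000]
  T[2,:] = [-0.2000, -0.4000, +0.0000, -1.0000]
  T[3,:] = [+0.2500, -0.1875, -0.3125, +0.0000]
|roots of det(T-λI)|: 0.5718, 0.3889, 0.3889, 0.3339.
ρ(T) = max|λ| = 0.5718; 0.5718 < 1, so it converges for any x₀.

yes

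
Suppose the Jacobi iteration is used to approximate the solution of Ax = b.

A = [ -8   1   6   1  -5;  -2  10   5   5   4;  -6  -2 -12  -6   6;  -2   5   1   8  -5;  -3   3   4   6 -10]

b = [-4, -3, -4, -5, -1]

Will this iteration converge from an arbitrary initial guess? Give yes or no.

Write A = D+L+U with D = diag(-8, 10, -12, 8, -10).
T_J = -D⁻¹(L+U): T[2,0] = -(-6)/(-12) = -0.5000; T[2,2] = 0.
  T[0,:] = [+0.0000, +0.1250, +0.7500, +0.1250, -0.6250]
  T[1,:] = [+0.2000, +0.0000, -0.5000, -0.5000, -0.4000]
  T[2,:] = [-0.5000, -0.1667, +0.0000, -0.5000, +0.5000]
  T[3,:] = [+0.2500, -0.6250, -0.1250, +0.0000, +0.6250]
  T[4,:] = [-0.3000, +0.3000, +0.4000, +0.6000, +0.0000]
eigenvalue magnitudes: 1.2105, 0.8406, 0.6506, 0.6506, 0.1069.
ρ = 1.2105; 1.2105 > 1, so it fails to converge.

no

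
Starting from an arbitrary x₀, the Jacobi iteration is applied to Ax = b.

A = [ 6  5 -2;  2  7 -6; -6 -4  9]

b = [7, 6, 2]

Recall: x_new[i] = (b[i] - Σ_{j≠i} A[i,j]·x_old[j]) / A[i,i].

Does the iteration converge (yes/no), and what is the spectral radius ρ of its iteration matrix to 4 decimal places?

no, ρ = 1.1387

Let D = diag(6, 7, 9); L, U the strict triangles.
Jacobi: T = -D⁻¹(L+U), T[1,0] = -(2)/(7) = -0.2857; T[1,1] = 0.
  T[0,:] = [+0.0000, -0.8333, +0.3333]
  T[1,:] = [-0.2857, +0.0000, +0.8571]
  T[2,:] = [+0.6667, +0.4444, +0.0000]
|roots of det(T-λI)|: 1.1387, 0.6748, 0.6748.
ρ = 1.1387; 1.1387 > 1 ⇒ diverges.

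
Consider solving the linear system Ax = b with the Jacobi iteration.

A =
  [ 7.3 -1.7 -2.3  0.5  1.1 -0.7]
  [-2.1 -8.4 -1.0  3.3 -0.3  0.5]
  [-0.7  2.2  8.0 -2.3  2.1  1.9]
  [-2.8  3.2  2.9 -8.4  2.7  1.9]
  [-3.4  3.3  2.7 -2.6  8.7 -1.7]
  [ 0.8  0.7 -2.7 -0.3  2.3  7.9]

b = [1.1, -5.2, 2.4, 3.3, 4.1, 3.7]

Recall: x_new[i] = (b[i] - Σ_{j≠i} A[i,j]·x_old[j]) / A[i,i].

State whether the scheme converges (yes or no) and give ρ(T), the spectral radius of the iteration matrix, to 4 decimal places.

Split A = D + L + U, D = diag(7.3, -8.4, 8, -8.4, 8.7, 7.9).
T_J = -D⁻¹(L+U): T[1,0] = -(-2.1)/(-8.4) = -0.2500; T[1,1] = 0.
  T[0,:] = [+0.0000, +0.2329, +0.3151, -0.0685, -0.1507, +0.0959]
  T[1,:] = [-0.2500, +0.0000, -0.1190, +0.3929, -0.0357, +0.0595]
  T[2,:] = [+0.0875, -0.2750, +0.0000, +0.2875, -0.2625, -0.2375]
  T[3,:] = [-0.3333, +0.3810, +0.3452, +0.0000, +0.3214, +0.2262]
  T[4,:] = [+0.3908, -0.3793, -0.3103, +0.2989, +0.0000, +0.1954]
  T[5,:] = [-0.1013, -0.0886, +0.3418, +0.0380, -0.2911, +0.0000]
|λ(T)| sorted: 0.8926, 0.4483, 0.4483, 0.2796, 0.2631, 0.2631.
spectral radius ρ = 0.8926; 0.8926 < 1, so it converges for any x₀.

yes, ρ = 0.8926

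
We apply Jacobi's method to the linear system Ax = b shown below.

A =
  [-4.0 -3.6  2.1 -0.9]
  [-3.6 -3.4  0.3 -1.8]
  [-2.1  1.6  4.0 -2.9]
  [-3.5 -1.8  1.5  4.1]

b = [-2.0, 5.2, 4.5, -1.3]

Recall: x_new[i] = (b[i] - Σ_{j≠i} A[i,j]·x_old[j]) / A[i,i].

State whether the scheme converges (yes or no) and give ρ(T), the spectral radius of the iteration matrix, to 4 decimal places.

no, ρ = 1.1961

A = D + L + U where D = diag(-4, -3.4, 4, 4.1).
Jacobi: T = -D⁻¹(L+U), T[0,1] = -(-3.6)/(-4) = -0.9000; T[0,0] = 0.
  T[0,:] = [+0.0000, -0.9000, +0.5250, -0.2250]
  T[1,:] = [-1.0588, +0.0000, +0.0882, -0.5294]
  T[2,:] = [+0.5250, -0.4000, +0.0000, +0.7250]
  T[3,:] = [+0.8537, +0.4390, -0.3659, +0.0000]
eigenvalue magnitudes: 1.1961, 0.8913, 0.8913, 0.1238.
ρ = 1.1961; 1.1961 > 1 ⇒ diverges.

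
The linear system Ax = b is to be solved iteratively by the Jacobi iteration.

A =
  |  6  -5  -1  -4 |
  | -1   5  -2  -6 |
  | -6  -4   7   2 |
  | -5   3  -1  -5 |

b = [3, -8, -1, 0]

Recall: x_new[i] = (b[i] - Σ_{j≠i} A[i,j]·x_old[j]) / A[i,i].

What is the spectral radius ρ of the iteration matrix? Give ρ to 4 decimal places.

1.1745

A = D + L + U where D = diag(6, 5, 7, -5).
Jacobi T = -D⁻¹(L+U): T[3,2] = -(-1)/(-5) = -0.2000; T[3,3] = 0.
  T[0,:] = [+0.0000, +0.8333, +0.1667, +0.6667]
  T[1,:] = [+0.2000, +0.0000, +0.4000, +1.2000]
  T[2,:] = [+0.8571, +0.5714, +0.0000, -0.2857]
  T[3,:] = [-1.0000, +0.6000, -0.2000, +0.0000]
|λ(T)| sorted: 1.1745, 0.8812, 0.8812, 0.0376.
ρ = 1.1745; 1.1745 > 1, so it fails to converge.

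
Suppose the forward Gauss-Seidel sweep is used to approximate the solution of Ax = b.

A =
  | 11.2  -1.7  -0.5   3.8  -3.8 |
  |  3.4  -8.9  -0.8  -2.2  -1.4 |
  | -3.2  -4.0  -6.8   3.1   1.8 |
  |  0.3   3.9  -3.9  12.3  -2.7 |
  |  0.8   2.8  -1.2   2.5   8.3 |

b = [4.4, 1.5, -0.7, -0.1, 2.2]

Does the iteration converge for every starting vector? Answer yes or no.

Diagonal D = diag(11.2, -8.9, -6.8, 12.3, 8.3); L, U strict lower/upper.
GS T = -(D+L)⁻¹U: row 0 first, T[0,1] = -(-1.7)/(11.2) = +0.1518; later rows by forward substitution.
  T[0,:] = [+0.0000 +0.1518 +0.0446 -0.3393 +0.3393]
  T[1,:] = [+0.0000 +0.0580 -0.0728 -0.3768 -0.0277]
  T[2,:] = [+0.0000 -0.1055 +0.0218 +0.8372 +0.1213]
  T[3,:] = [+0.0000 -0.0556 +0.0289 +0.3932 +0.2585]
  T[4,:] = [+0.0000 -0.0327 +0.0147 +0.1624 -0.0837]
|λ(T)| sorted: 0.5833, 0.1448, 0.0395, 0.0395, 0.0000.
ρ(T) = max|λ| = 0.5833; 0.5833 < 1, so it converges for any x₀.

yes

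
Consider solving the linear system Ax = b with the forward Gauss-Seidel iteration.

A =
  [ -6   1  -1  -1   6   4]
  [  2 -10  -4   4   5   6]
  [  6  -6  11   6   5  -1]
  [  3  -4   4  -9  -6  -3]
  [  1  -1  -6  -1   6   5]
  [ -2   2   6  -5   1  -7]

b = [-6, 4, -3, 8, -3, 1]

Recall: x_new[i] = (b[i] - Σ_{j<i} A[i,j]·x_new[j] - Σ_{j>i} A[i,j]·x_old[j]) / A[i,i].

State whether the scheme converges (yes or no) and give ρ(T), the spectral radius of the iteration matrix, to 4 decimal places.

A = D + L + U where D = diag(-6, -10, 11, -9, 6, -7).
GS T = -(D+L)⁻¹U: row 0 first, T[0,3] = -(-1)/(-6) = -0.1667; later rows by forward substitution.
  T[0,:] = [+0.0000 +0.1667 -0.1667 -0.1667 +1.0000 +0.6667]
  T[1,:] = [+0.0000 +0.0333 -0.4333 +0.3667 +0.7000 +0.7333]
  T[2,:] = [+0.0000 -0.0727 -0.1455 -0.2545 -0.6182 +0.1273]
  T[3,:] = [+0.0000 +0.0084 +0.0724 -0.3316 -0.9192 -0.3805]
  T[4,:] = [+0.0000 -0.0935 -0.1778 -0.2209 -0.8214 -0.7584]
  T[5,:] = [+0.0000 -0.1198 -0.2780 +0.1395 -0.0764 +0.2916]
eigenvalue magnitudes: 1.1768, 0.3979, 0.3979, 0.2625, 0.1180, 0.0000.
spectral radius ρ = 1.1768; 1.1768 > 1: divergent.

no, ρ = 1.1768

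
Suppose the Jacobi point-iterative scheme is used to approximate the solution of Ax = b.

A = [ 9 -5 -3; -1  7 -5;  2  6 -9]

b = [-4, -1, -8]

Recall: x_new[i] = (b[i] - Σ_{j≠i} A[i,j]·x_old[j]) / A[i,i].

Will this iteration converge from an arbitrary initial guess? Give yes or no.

yes

Diagonal D = diag(9, 7, -9); L, U strict lower/upper.
Jacobi: T = -D⁻¹(L+U), T[1,2] = -(-5)/(7) = +0.7143; T[1,1] = 0.
  T[0,:] = [+0.0000 +0.5556 +0.3333]
  T[1,:] = [+0.1429 +0.0000 +0.7143]
  T[2,:] = [+0.2222 +0.6667 +0.0000]
|eigenvalues of T|: 0.8756, 0.6716, 0.2039.
ρ(T) = max|λ| = 0.8756; 0.8756 < 1, so it converges for any x₀.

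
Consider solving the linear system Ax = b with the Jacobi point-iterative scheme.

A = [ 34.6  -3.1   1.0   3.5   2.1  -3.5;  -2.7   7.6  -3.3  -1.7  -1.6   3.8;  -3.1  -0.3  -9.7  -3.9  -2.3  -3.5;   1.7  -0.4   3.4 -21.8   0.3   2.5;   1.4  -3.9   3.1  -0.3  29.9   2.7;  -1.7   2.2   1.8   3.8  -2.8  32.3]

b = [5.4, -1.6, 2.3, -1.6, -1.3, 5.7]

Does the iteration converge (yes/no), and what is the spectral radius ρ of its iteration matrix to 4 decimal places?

yes, ρ = 0.3749

Diagonal D = diag(34.6, 7.6, -9.7, -21.8, 29.9, 32.3); L, U strict lower/upper.
Jacobi T = -D⁻¹(L+U): T[3,5] = -(2.5)/(-21.8) = +0.1147; T[3,3] = 0.
  T[0,:] = [+0.0000 +0.0896 -0.0289 -0.1012 -0.0607 +0.1012]
  T[1,:] = [+0.3553 +0.0000 +0.4342 +0.2237 +0.2105 -0.5000]
  T[2,:] = [-0.3196 -0.0309 +0.0000 -0.4021 -0.2371 -0.3608]
  T[3,:] = [+0.0780 -0.0183 +0.1560 +0.0000 +0.0138 +0.1147]
  T[4,:] = [-0.0468 +0.1304 -0.1037 +0.0100 +0.0000 -0.0903]
  T[5,:] = [+0.0526 -0.0681 -0.0557 -0.1176 +0.0867 +0.0000]
|λ(T)| sorted: 0.3749, 0.2998, 0.2998, 0.2719, 0.2719, 0.0405.
ρ = 0.3749; 0.3749 < 1 ⇒ converges.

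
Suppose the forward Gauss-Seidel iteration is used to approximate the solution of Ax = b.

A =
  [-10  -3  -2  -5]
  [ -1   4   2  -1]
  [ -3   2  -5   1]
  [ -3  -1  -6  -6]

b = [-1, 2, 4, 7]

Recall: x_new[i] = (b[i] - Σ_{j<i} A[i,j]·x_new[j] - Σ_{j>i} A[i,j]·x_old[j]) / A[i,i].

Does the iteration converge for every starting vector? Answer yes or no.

yes

Write A = D+L+U with D = diag(-10, 4, -5, -6).
GS T = -(D+L)⁻¹U: row 0 first, T[0,2] = -(-2)/(-10) = -0.2000; later rows by forward substitution.
  T[0,:] = [+0.0000  -0.3000  -0.2000  -0.5000]
  T[1,:] = [+0.0000  -0.0750  -0.5500  +0.1250]
  T[2,:] = [+0.0000  +0.1500  -0.1000  +0.5500]
  T[3,:] = [+0.0000  +0.0125  +0.2917  -0.3208]
|roots of det(T-λI)|: 0.5698, 0.1622, 0.1622, 0.0000.
spectral radius ρ = 0.5698; 0.5698 < 1 ⇒ converges.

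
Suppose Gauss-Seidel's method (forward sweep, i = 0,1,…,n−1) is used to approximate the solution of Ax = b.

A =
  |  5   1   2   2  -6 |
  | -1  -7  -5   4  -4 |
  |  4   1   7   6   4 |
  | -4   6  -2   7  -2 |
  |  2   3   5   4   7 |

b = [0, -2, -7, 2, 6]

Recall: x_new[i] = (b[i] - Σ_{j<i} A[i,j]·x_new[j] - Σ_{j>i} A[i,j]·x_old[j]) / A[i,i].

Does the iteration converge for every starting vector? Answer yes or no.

Split A = D + L + U, D = diag(5, -7, 7, 7, 7).
Gauss-Seidel: T = -(D+L)⁻¹U, row 0 first, T[0,1] = -(1)/(5) = -0.2000; later rows by forward substitution.
  T[0,:] = [+0.0000  -0.2000  -0.4000  -0.4000  +1.2000]
  T[1,:] = [+0.0000  +0.0286  -0.6571  +0.6286  -0.7429]
  T[2,:] = [+0.0000  +0.1102  +0.3224  -0.7184  -1.1510]
  T[3,:] = [+0.0000  -0.1073  +0.4268  -0.9726  +1.2793]
  T[4,:] = [+0.0000  +0.0275  -0.0783  +0.9138  +0.0666]
moduli |λ_i(T)| = 1.5679, 0.6377, 0.6377, 0.0157, 0.0000.
spectral radius ρ = 1.5679; 1.5679 > 1, so it fails to converge.

no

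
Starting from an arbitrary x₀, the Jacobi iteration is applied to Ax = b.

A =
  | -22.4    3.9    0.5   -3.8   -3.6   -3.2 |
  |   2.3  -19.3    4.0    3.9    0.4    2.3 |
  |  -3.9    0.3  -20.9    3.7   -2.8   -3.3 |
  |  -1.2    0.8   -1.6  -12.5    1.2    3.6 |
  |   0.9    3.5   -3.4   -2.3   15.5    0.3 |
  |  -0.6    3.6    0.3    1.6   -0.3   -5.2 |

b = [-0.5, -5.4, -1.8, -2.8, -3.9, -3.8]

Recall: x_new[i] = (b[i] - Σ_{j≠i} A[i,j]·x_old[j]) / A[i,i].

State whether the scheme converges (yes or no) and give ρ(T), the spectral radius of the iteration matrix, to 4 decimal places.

yes, ρ = 0.5290

Diagonal D = diag(-22.4, -19.3, -20.9, -12.5, 15.5, -5.2); L, U strict lower/upper.
T_J = -D⁻¹(L+U): T[5,1] = -(3.6)/(-5.2) = +0.6923; T[5,5] = 0.
  T[0,:] = [+0.0000, +0.1741, +0.0223, -0.1696, -0.1607, -0.1429]
  T[1,:] = [+0.1192, +0.0000, +0.2073, +0.2021, +0.0207, +0.1192]
  T[2,:] = [-0.1866, +0.0144, +0.0000, +0.1770, -0.1340, -0.1579]
  T[3,:] = [-0.0960, +0.0640, -0.1280, +0.0000, +0.0960, +0.2880]
  T[4,:] = [-0.0581, -0.2258, +0.2194, +0.1484, +0.0000, -0.0194]
  T[5,:] = [-0.1154, +0.6923, +0.0577, +0.3077, -0.0577, +0.0000]
eigenvalue magnitudes: 0.5290, 0.4021, 0.2548, 0.2548, 0.1784, 0.1768.
ρ(T) = max|λ| = 0.5290; 0.5290 < 1: convergent.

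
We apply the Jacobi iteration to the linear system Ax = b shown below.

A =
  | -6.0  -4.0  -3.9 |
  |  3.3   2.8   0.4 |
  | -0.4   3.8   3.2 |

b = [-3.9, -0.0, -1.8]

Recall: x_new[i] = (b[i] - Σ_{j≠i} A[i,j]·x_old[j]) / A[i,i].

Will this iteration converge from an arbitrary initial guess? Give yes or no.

no

Split A = D + L + U, D = diag(-6, 2.8, 3.2).
Jacobi T = -D⁻¹(L+U): T[1,0] = -(3.3)/(2.8) = -1.1786; T[1,1] = 0.
  T[0,:] = [+0.0000, -0.6667, -0.6500]
  T[1,:] = [-1.1786, +0.0000, -0.1429]
  T[2,:] = [+0.1250, -1.1875, +0.0000]
eigenvalue magnitudes: 1.2597, 0.8442, 0.8442.
ρ = 1.2597; 1.2597 > 1 ⇒ diverges.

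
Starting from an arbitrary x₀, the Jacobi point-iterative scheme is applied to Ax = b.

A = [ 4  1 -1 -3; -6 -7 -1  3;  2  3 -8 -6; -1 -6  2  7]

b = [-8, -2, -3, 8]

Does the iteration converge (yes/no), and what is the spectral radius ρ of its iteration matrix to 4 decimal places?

no, ρ = 1.2404

A = D + L + U where D = diag(4, -7, -8, 7).
Jacobi: T = -D⁻¹(L+U), T[3,2] = -(2)/(7) = -0.2857; T[3,3] = 0.
  T[0,:] = [+0.0000, -0.2500, +0.2500, +0.7500]
  T[1,:] = [-0.8571, +0.0000, -0.1429, +0.4286]
  T[2,:] = [+0.2500, +0.3750, +0.0000, -0.7500]
  T[3,:] = [+0.1429, +0.8571, -0.2857, +0.0000]
|eigenvalues of T|: 1.2404, 0.5811, 0.5811, 0.3106.
spectral radius ρ = 1.2404; 1.2404 > 1: divergent.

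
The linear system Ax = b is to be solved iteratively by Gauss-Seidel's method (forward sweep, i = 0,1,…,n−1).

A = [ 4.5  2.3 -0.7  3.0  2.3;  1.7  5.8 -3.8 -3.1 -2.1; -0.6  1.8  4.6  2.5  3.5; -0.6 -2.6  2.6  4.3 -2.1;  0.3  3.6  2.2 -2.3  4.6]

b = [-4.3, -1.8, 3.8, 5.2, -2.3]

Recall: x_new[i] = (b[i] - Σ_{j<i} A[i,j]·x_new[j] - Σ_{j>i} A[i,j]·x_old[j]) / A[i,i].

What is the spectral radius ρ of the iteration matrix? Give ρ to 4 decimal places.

1.4364

Split A = D + L + U, D = diag(4.5, 5.8, 4.6, 4.3, 4.6).
Gauss-Seidel: T = -(D+L)⁻¹U, row 0 first, T[0,2] = -(-0.7)/(4.5) = +0.1556; later rows by forward substitution.
  T[0,:] = [+0.0000, -0.5111, +0.1556, -0.6667, -0.5111]
  T[1,:] = [+0.0000, +0.1498, +0.6096, +0.7299, +0.5119]
  T[2,:] = [+0.0000, -0.1253, -0.2182, -0.9160, -1.0278]
  T[3,:] = [+0.0000, +0.0950, +0.5222, +0.9022, +1.3480]
  T[4,:] = [+0.0000, +0.0235, -0.1217, +0.3615, +0.7983]
|λ(T)| sorted: 1.4364, 0.3827, 0.3827, 0.0275, 0.0000.
ρ(T) = max|λ| = 1.4364; 1.4364 > 1: divergent.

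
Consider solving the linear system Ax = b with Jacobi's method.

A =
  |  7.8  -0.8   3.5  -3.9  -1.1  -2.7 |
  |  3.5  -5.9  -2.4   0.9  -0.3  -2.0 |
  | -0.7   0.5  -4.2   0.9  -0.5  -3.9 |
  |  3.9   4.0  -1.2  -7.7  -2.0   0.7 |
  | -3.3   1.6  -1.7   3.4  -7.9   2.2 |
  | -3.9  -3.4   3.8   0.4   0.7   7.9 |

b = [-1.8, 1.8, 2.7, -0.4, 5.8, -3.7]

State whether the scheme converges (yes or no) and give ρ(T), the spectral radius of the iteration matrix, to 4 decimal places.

no, ρ = 1.1375

Split A = D + L + U, D = diag(7.8, -5.9, -4.2, -7.7, -7.9, 7.9).
Jacobi: T = -D⁻¹(L+U), T[5,0] = -(-3.9)/(7.9) = +0.4937; T[5,5] = 0.
  T[0,:] = [+0.0000 +0.1026 -0.4487 +0.5000 +0.1410 +0.3462]
  T[1,:] = [+0.5932 +0.0000 -0.4068 +0.1525 -0.0508 -0.3390]
  T[2,:] = [-0.1667 +0.1190 +0.0000 +0.2143 -0.1190 -0.9286]
  T[3,:] = [+0.5065 +0.5195 -0.1558 +0.0000 -0.2597 +0.0909]
  T[4,:] = [-0.4177 +0.2025 -0.2152 +0.4304 +0.0000 +0.2785]
  T[5,:] = [+0.4937 +0.4304 -0.4810 -0.0506 -0.0886 +0.0000]
|roots of det(T-λI)|: 1.1375, 0.7011, 0.7011, 0.4312, 0.2913, 0.1333.
spectral radius ρ = 1.1375; 1.1375 > 1 ⇒ diverges.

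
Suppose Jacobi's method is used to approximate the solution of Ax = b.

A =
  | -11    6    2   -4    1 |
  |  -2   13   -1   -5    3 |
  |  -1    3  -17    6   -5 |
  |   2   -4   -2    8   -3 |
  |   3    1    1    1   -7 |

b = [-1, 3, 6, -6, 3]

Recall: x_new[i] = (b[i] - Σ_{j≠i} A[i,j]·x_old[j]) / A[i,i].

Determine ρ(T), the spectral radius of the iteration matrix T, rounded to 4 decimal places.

0.8700

Let D = diag(-11, 13, -17, 8, -7); L, U the strict triangles.
Jacobi: T = -D⁻¹(L+U), T[4,0] = -(3)/(-7) = +0.4286; T[4,4] = 0.
  T[0,:] = [+0.0000  +0.5455  +0.1818  -0.3636  +0.0909]
  T[1,:] = [+0.1538  +0.0000  +0.0769  +0.3846  -0.2308]
  T[2,:] = [-0.0588  +0.1765  +0.0000  +0.3529  -0.2941]
  T[3,:] = [-0.2500  +0.5000  +0.2500  +0.0000  +0.3750]
  T[4,:] = [+0.4286  +0.1429  +0.1429  +0.1429  +0.0000]
|λ(T)| sorted: 0.8700, 0.5727, 0.3741, 0.3741, 0.0775.
ρ = 0.8700; 0.8700 < 1, so it converges for any x₀.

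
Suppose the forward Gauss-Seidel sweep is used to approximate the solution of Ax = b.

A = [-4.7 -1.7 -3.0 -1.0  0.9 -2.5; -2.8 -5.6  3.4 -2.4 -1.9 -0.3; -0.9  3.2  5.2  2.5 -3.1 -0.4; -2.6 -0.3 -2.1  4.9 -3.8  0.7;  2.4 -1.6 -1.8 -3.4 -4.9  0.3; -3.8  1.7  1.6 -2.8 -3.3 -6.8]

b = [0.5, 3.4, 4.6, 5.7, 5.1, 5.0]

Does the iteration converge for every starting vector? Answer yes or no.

no

A = D + L + U where D = diag(-4.7, -5.6, 5.2, 4.9, -4.9, -6.8).
Gauss-Seidel: T = -(D+L)⁻¹U, row 0 first, T[0,3] = -(-1)/(-4.7) = -0.2128; later rows by forward substitution.
  T[0,:] = [+0.0000, -0.3617, -0.6383, -0.2128, +0.1915, -0.5319]
  T[1,:] = [+0.0000, +0.1809, +0.9263, -0.3222, -0.4350, +0.2124]
  T[2,:] = [+0.0000, -0.1739, -0.6805, -0.3193, +0.8970, -0.1458]
  T[3,:] = [+0.0000, -0.2554, -0.5736, -0.2695, +1.2349, -0.4746]
  T[4,:] = [+0.0000, +0.0049, +0.0329, +0.3053, -0.9506, +0.1142]
  T[5,:] = [+0.0000, +0.3092, +0.6484, -0.0740, -0.0519, +0.4560]
|eigenvalues of T|: 1.4210, 0.7030, 0.3744, 0.2074, 0.0361, 0.0000.
ρ = 1.4210; 1.4210 > 1 ⇒ diverges.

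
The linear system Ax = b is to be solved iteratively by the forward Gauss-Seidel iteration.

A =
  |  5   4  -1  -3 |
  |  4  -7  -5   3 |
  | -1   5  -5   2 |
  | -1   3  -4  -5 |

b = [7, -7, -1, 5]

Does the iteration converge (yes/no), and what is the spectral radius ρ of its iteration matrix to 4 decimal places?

no, ρ = 1.2713

A = D + L + U where D = diag(5, -7, -5, -5).
GS T = -(D+L)⁻¹U: row 0 first, T[0,1] = -(4)/(5) = -0.8000; later rows by forward substitution.
  T[0,:] = [+0.0000  -0.8000  +0.2000  +0.6000]
  T[1,:] = [+0.0000  -0.4571  -0.6000  +0.7714]
  T[2,:] = [+0.0000  -0.2971  -0.6400  +1.0514]
  T[3,:] = [+0.0000  +0.1234  +0.1120  -0.4983]
moduli |λ_i(T)| = 1.2713, 0.1896, 0.1896, 0.0000.
ρ(T) = max|λ| = 1.2713; 1.2713 > 1: divergent.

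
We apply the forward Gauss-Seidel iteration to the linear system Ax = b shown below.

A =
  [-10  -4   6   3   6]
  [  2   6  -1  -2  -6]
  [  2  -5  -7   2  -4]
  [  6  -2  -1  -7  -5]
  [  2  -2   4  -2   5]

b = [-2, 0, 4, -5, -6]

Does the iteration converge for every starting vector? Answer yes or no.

Write A = D+L+U with D = diag(-10, 6, -7, -7, 5).
Gauss-Seidel: T = -(D+L)⁻¹U, row 0 first, T[0,3] = -(3)/(-10) = +0.3000; later rows by forward substitution.
  T[0,:] = [+0.0000 -0.4000 +0.6000 +0.3000 +0.6000]
  T[1,:] = [+0.0000 +0.1333 -0.0333 +0.2333 +0.8000]
  T[2,:] = [+0.0000 -0.2095 +0.1952 +0.2048 -0.9714]
  T[3,:] = [+0.0000 -0.3510 +0.4959 +0.1612 -0.2898]
  T[4,:] = [+0.0000 +0.2405 -0.2112 -0.1260 +0.7412]
|eigenvalues of T|: 1.2539, 0.1784, 0.1784, 0.1364, 0.0000.
spectral radius ρ = 1.2539; 1.2539 > 1: divergent.

no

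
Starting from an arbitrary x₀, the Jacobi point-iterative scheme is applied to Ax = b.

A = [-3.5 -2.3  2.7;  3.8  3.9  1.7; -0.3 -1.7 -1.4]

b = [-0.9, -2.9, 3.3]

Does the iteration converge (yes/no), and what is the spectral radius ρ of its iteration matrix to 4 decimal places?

Let D = diag(-3.5, 3.9, -1.4); L, U the strict triangles.
Jacobi: T = -D⁻¹(L+U), T[2,1] = -(-1.7)/(-1.4) = -1.2143; T[2,2] = 0.
  T[0,:] = [+0.0000, -0.6571, +0.7714]
  T[1,:] = [-0.9744, +0.0000, -0.4359]
  T[2,:] = [-0.2143, -1.2143, +0.0000]
|roots of det(T-λI)|: 1.2900, 0.8124, 0.8124.
ρ(T) = max|λ| = 1.2900; 1.2900 > 1: divergent.

no, ρ = 1.2900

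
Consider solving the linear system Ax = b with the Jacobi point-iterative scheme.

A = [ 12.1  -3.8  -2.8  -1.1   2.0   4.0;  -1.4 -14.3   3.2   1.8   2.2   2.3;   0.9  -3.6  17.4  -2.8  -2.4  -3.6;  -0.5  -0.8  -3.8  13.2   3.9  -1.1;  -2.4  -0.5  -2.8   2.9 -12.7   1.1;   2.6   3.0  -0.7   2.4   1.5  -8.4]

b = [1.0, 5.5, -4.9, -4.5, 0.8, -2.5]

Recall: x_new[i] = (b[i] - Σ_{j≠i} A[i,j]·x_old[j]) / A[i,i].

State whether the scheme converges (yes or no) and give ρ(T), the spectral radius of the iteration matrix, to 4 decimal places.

Let D = diag(12.1, -14.3, 17.4, 13.2, -12.7, -8.4); L, U the strict triangles.
Jacobi T = -D⁻¹(L+U): T[3,5] = -(-1.1)/(13.2) = +0.0833; T[3,3] = 0.
  T[0,:] = [+0.0000  +0.3140  +0.2314  +0.0909  -0.1653  -0.3306]
  T[1,:] = [-0.0979  +0.0000  +0.2238  +0.1259  +0.1538  +0.1608]
  T[2,:] = [-0.0517  +0.2069  +0.0000  +0.1609  +0.1379  +0.2069]
  T[3,:] = [+0.0379  +0.0606  +0.2879  +0.0000  -0.2955  +0.0833]
  T[4,:] = [-0.1890  -0.0394  -0.2205  +0.2283  +0.0000  +0.0866]
  T[5,:] = [+0.3095  +0.3571  -0.0833  +0.2857  +0.1786  +0.0000]
eigenvalue magnitudes: 0.5305, 0.3771, 0.3771, 0.3574, 0.3574, 0.2009.
spectral radius ρ = 0.5305; 0.5305 < 1, so it converges for any x₀.

yes, ρ = 0.5305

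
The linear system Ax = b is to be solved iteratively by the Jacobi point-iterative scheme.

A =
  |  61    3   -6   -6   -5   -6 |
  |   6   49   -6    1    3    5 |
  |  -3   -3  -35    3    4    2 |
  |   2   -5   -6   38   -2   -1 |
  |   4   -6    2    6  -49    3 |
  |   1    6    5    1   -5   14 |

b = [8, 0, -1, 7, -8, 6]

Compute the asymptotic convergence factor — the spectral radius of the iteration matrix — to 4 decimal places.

Let D = diag(61, 49, -35, 38, -49, 14); L, U the strict triangles.
T_J = -D⁻¹(L+U): T[5,1] = -(6)/(14) = -0.4286; T[5,5] = 0.
  T[0,:] = [+0.0000  -0.0492  +0.0984  +0.0984  +0.0820  +0.0984]
  T[1,:] = [-0.1224  +0.0000  +0.1224  -0.0204  -0.0612  -0.1020]
  T[2,:] = [-0.0857  -0.0857  +0.0000  +0.0857  +0.1143  +0.0571]
  T[3,:] = [-0.0526  +0.1316  +0.1579  +0.0000  +0.0526  +0.0263]
  T[4,:] = [+0.0816  -0.1224  +0.0408  +0.1224  +0.0000  +0.0612]
  T[5,:] = [-0.0714  -0.4286  -0.3571  -0.0714  +0.3571  +0.0000]
eigenvalue magnitudes: 0.3077, 0.1664, 0.1664, 0.1090, 0.1090, 0.0668.
ρ = 0.3077; 0.3077 < 1 ⇒ converges.

0.3077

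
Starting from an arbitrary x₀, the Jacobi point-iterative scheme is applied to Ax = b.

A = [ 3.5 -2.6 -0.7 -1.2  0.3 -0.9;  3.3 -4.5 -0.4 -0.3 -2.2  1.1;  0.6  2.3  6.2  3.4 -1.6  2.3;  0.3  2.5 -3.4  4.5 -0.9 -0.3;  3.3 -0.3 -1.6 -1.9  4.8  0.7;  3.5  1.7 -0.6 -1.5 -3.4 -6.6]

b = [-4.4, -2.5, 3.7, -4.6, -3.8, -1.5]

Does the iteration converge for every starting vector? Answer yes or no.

Let D = diag(3.5, -4.5, 6.2, 4.5, 4.8, -6.6); L, U the strict triangles.
Jacobi: T = -D⁻¹(L+U), T[5,0] = -(3.5)/(-6.6) = +0.5303; T[5,5] = 0.
  T[0,:] = [+0.0000 +0.7429 +0.2000 +0.3429 -0.0857 +0.2571]
  T[1,:] = [+0.7333 +0.0000 -0.0889 -0.0667 -0.4889 +0.2444]
  T[2,:] = [-0.0968 -0.3710 +0.0000 -0.5484 +0.2581 -0.3710]
  T[3,:] = [-0.0667 -0.5556 +0.7556 +0.0000 +0.2000 +0.0667]
  T[4,:] = [-0.6875 +0.0625 +0.3333 +0.3958 +0.0000 -0.1458]
  T[5,:] = [+0.5303 +0.2576 -0.0909 -0.2273 -0.5152 +0.0000]
|eigenvalues of T|: 1.1871, 0.5888, 0.5888, 0.5271, 0.5271, 0.0027.
spectral radius ρ = 1.1871; 1.1871 > 1: divergent.

no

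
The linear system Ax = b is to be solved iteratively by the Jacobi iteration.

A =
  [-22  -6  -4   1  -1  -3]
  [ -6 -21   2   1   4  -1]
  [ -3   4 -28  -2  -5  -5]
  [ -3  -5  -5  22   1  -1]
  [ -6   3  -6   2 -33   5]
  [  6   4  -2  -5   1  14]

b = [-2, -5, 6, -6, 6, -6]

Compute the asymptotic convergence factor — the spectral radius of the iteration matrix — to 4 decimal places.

0.5316

A = D + L + U where D = diag(-22, -21, -28, 22, -33, 14).
Jacobi T = -D⁻¹(L+U): T[1,0] = -(-6)/(-21) = -0.2857; T[1,1] = 0.
  T[0,:] = [+0.0000  -0.2727  -0.1818  +0.0455  -0.0455  -0.1364]
  T[1,:] = [-0.2857  +0.0000  +0.0952  +0.0476  +0.1905  -0.0476]
  T[2,:] = [-0.1071  +0.1429  +0.0000  -0.0714  -0.1786  -0.1786]
  T[3,:] = [+0.1364  +0.2273  +0.2273  +0.0000  -0.0455  +0.0455]
  T[4,:] = [-0.1818  +0.0909  -0.1818  +0.0606  +0.0000  +0.1515]
  T[5,:] = [-0.4286  -0.2857  +0.1429  +0.3571  -0.0714  +0.0000]
moduli |λ_i(T)| = 0.5316, 0.3995, 0.3451, 0.3451, 0.2954, 0.0474.
ρ(T) = max|λ| = 0.5316; 0.5316 < 1 ⇒ converges.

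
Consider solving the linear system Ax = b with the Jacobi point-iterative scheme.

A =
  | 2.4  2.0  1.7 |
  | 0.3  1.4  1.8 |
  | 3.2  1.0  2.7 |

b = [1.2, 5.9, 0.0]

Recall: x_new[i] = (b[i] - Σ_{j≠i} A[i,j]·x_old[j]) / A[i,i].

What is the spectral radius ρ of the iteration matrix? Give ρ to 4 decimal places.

1.5355

Write A = D+L+U with D = diag(2.4, 1.4, 2.7).
T_J = -D⁻¹(L+U): T[0,2] = -(1.7)/(2.4) = -0.7083; T[0,0] = 0.
  T[0,:] = [+0.0000  -0.8333  -0.7083]
  T[1,:] = [-0.2143  +0.0000  -1.2857]
  T[2,:] = [-1.1852  -0.3704  +0.0000]
moduli |λ_i(T)| = 1.5355, 0.9293, 0.9293.
ρ(T) = max|λ| = 1.5355; 1.5355 > 1: divergent.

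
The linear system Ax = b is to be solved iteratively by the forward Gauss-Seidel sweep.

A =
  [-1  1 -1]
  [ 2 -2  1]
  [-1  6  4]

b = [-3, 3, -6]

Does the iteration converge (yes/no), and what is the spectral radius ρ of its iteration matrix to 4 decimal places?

no, ρ = 1.5792

Diagonal D = diag(-1, -2, 4); L, U strict lower/upper.
GS T = -(D+L)⁻¹U: row 0 first, T[0,1] = -(1)/(-1) = +1.0000; later rows by forward substitution.
  T[0,:] = [+0.0000 +1.0000 -1.0000]
  T[1,:] = [+0.0000 +1.0000 -0.5000]
  T[2,:] = [+0.0000 -1.2500 +0.5000]
|eigenvalues of T|: 1.5792, 0.0792, 0.0000.
ρ = 1.5792; 1.5792 > 1 ⇒ diverges.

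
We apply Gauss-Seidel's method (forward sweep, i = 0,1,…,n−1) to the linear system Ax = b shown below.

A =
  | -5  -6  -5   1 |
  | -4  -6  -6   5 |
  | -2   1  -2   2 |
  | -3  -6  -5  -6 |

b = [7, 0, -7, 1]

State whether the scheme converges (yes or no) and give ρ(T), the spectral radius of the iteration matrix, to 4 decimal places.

Split A = D + L + U, D = diag(-5, -6, -2, -6).
Gauss-Seidel: T = -(D+L)⁻¹U, row 0 first, T[0,1] = -(-6)/(-5) = -1.2000; later rows by forward substitution.
  T[0,:] = [+0.0000  -1.2000  -1.0000  +0.2000]
  T[1,:] = [+0.0000  +0.8000  -0.3333  +0.7000]
  T[2,:] = [+0.0000  +1.6000  +0.8333  +1.1500]
  T[3,:] = [+0.0000  -1.5333  +0.1389  -1.7583]
|eigenvalues of T|: 1.1882, 0.7106, 0.7106, 0.0000.
spectral radius ρ = 1.1882; 1.1882 > 1, so it fails to converge.

no, ρ = 1.1882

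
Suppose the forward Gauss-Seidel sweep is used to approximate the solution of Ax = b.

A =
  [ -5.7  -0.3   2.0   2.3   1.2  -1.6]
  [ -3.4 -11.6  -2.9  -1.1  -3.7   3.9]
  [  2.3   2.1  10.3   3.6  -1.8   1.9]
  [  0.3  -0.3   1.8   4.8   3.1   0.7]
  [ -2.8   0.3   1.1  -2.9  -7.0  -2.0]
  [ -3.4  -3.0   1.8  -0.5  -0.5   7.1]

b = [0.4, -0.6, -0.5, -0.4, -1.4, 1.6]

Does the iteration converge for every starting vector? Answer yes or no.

Split A = D + L + U, D = diag(-5.7, -11.6, 10.3, 4.8, -7, 7.1).
Gauss-Seidel: T = -(D+L)⁻¹U, row 0 first, T[0,3] = -(2.3)/(-5.7) = +0.4035; later rows by forward substitution.
  T[0,:] = [+0.0000  -0.0526  +0.3509  +0.4035  +0.2105  -0.2807]
  T[1,:] = [+0.0000  +0.0154  -0.3528  -0.2131  -0.3807  +0.4185]
  T[2,:] = [+0.0000  +0.0086  -0.0064  -0.3962  +0.2054  -0.2071]
  T[3,:] = [+0.0000  +0.0010  -0.0416  +0.1100  -0.7598  -0.0245]
  T[4,:] = [+0.0000  +0.0226  -0.1393  -0.2784  +0.2465  -0.1779]
  T[5,:] = [+0.0000  -0.0192  +0.0078  +0.1918  -0.1482  +0.0807]
|eigenvalues of T|: 0.5879, 0.3145, 0.2256, 0.0987, 0.0987, 0.0000.
ρ(T) = max|λ| = 0.5879; 0.5879 < 1, so it converges for any x₀.

yes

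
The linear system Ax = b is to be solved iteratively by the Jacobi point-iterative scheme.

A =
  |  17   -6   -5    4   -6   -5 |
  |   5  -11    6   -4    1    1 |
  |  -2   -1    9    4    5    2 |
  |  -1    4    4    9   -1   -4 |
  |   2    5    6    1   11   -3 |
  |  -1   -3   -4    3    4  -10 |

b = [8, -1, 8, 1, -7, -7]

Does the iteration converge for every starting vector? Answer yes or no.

no

Let D = diag(17, -11, 9, 9, 11, -10); L, U the strict triangles.
T_J = -D⁻¹(L+U): T[1,0] = -(5)/(-11) = +0.4545; T[1,1] = 0.
  T[0,:] = [+0.0000 +0.3529 +0.2941 -0.2353 +0.3529 +0.2941]
  T[1,:] = [+0.4545 +0.0000 +0.5455 -0.3636 +0.0909 +0.0909]
  T[2,:] = [+0.2222 +0.1111 +0.0000 -0.4444 -0.5556 -0.2222]
  T[3,:] = [+0.1111 -0.4444 -0.4444 +0.0000 +0.1111 +0.4444]
  T[4,:] = [-0.1818 -0.4545 -0.5455 -0.0909 +0.0000 +0.2727]
  T[5,:] = [-0.1000 -0.3000 -0.4000 +0.3000 +0.4000 +0.0000]
eigenvalue magnitudes: 1.2432, 0.6498, 0.5062, 0.3258, 0.3258, 0.3151.
ρ(T) = max|λ| = 1.2432; 1.2432 > 1: divergent.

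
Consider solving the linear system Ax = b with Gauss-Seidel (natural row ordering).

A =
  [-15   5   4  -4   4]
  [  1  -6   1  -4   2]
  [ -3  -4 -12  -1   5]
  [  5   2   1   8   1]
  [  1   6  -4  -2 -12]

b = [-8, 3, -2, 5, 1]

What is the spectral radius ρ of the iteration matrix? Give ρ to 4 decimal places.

Split A = D + L + U, D = diag(-15, -6, -12, 8, -12).
T_GS = -(D+L)⁻¹U: row 0 first, T[0,3] = -(-4)/(-15) = -0.2667; later rows by forward substitution.
  T[0,:] = [+0.0000  +0.3333  +0.2667  -0.2667  +0.2667]
  T[1,:] = [+0.0000  +0.0556  +0.2111  -0.7111  +0.3778]
  T[2,:] = [+0.0000  -0.1019  -0.1370  +0.2204  +0.2241]
  T[3,:] = [+0.0000  -0.2095  -0.2023  +0.3169  -0.4141]
  T[4,:] = [+0.0000  +0.1244  +0.2072  -0.5041  +0.2054]
|λ(T)| sorted: 0.9077, 0.2656, 0.2003, 0.0010, 0.0000.
spectral radius ρ = 0.9077; 0.9077 < 1: convergent.

0.9077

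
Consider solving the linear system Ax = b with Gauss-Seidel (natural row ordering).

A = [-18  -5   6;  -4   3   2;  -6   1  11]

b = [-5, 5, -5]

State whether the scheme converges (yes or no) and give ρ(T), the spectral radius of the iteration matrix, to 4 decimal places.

yes, ρ = 0.4130

Diagonal D = diag(-18, 3, 11); L, U strict lower/upper.
GS T = -(D+L)⁻¹U: row 0 first, T[0,1] = -(-5)/(-18) = -0.2778; later rows by forward substitution.
  T[0,:] = [+0.0000  -0.2778  +0.3333]
  T[1,:] = [+0.0000  -0.3704  -0.2222]
  T[2,:] = [+0.0000  -0.1178  +0.2020]
|eigenvalues of T|: 0.4130, 0.2446, 0.0000.
ρ = 0.4130; 0.4130 < 1 ⇒ converges.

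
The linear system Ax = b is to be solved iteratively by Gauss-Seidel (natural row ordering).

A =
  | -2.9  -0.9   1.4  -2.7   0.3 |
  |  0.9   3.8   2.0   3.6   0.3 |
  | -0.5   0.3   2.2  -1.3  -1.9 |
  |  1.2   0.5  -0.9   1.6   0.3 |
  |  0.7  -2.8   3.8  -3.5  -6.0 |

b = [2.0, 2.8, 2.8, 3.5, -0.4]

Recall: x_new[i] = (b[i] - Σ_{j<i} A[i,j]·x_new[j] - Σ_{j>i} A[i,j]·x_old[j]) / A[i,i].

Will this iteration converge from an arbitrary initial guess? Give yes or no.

Let D = diag(-2.9, 3.8, 2.2, 1.6, -6); L, U the strict triangles.
Gauss-Seidel: T = -(D+L)⁻¹U, row 0 first, T[0,1] = -(-0.9)/(-2.9) = -0.3103; later rows by forward substitution.
  T[0,:] = [+0.0000 -0.3103 +0.4828 -0.9310 +0.1034]
  T[1,:] = [+0.0000 +0.0735 -0.6407 -0.7269 -0.1034]
  T[2,:] = [+0.0000 -0.0806 +0.1971 +0.4784 +0.9013]
  T[3,:] = [+0.0000 +0.1645 -0.0510 +1.1945 +0.2742]
  T[4,:] = [+0.0000 -0.2175 +0.5099 -0.1632 +0.4712]
moduli |λ_i(T)| = 1.2411, 0.8975, 0.1925, 0.0098, 0.0000.
ρ(T) = max|λ| = 1.2411; 1.2411 > 1, so it fails to converge.

no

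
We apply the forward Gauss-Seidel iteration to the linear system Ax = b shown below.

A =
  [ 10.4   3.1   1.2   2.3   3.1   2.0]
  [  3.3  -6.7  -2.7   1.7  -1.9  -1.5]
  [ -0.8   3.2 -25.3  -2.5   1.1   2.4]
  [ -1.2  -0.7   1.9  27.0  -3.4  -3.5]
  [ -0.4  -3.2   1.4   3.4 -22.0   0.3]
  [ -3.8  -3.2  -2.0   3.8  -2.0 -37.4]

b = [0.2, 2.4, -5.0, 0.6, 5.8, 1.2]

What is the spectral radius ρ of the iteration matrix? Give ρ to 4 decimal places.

0.1732

Diagonal D = diag(10.4, -6.7, -25.3, 27, -22, -37.4); L, U strict lower/upper.
GS T = -(D+L)⁻¹U: row 0 first, T[0,2] = -(1.2)/(10.4) = -0.1154; later rows by forward substitution.
  T[0,:] = [+0.0000, -0.2981, -0.1154, -0.2212, -0.2981, -0.1923]
  T[1,:] = [+0.0000, -0.1468, -0.4598, +0.1448, -0.4304, -0.3186]
  T[2,:] = [+0.0000, -0.0091, -0.0545, -0.0735, -0.0015, +0.0606]
  T[3,:] = [+0.0000, -0.0164, -0.0132, -0.0009, +0.1016, +0.1086]
  T[4,:] = [+0.0000, +0.0237, +0.0635, -0.0219, +0.0836, +0.0841]
  T[5,:] = [+0.0000, +0.0404, +0.0492, +0.0151, +0.0730, +0.0501]
|roots of det(T-λI)|: 0.1732, 0.1190, 0.1190, 0.0895, 0.0094, 0.0000.
spectral radius ρ = 0.1732; 0.1732 < 1: convergent.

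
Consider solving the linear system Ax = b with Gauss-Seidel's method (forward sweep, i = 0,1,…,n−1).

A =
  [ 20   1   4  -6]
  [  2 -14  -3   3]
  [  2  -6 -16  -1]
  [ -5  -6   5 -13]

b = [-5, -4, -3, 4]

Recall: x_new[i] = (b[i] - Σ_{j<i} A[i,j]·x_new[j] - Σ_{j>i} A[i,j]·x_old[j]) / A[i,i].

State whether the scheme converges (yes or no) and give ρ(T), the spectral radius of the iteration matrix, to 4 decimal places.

yes, ρ = 0.2021

Split A = D + L + U, D = diag(20, -14, -16, -13).
Gauss-Seidel: T = -(D+L)⁻¹U, row 0 first, T[0,2] = -(4)/(20) = -0.2000; later rows by forward substitution.
  T[0,:] = [+0.0000 -0.0500 -0.2000 +0.3000]
  T[1,:] = [+0.0000 -0.0071 -0.2429 +0.2571]
  T[2,:] = [+0.0000 -0.0036 +0.0661 -0.1214]
  T[3,:] = [+0.0000 +0.0212 +0.2144 -0.2808]
|λ(T)| sorted: 0.2021, 0.0469, 0.0272, 0.0000.
spectral radius ρ = 0.2021; 0.2021 < 1: convergent.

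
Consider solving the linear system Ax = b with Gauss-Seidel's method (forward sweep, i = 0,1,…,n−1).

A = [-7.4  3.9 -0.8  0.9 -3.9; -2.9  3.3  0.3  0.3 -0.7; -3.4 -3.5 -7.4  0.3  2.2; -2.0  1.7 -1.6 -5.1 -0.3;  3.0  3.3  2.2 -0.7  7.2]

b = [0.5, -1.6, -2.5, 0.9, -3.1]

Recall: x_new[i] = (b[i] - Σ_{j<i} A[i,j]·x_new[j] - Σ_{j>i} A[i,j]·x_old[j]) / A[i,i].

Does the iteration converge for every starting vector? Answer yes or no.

Diagonal D = diag(-7.4, 3.3, -7.4, -5.1, 7.2); L, U strict lower/upper.
Gauss-Seidel: T = -(D+L)⁻¹U, row 0 first, T[0,1] = -(3.9)/(-7.4) = +0.5270; later rows by forward substitution.
  T[0,:] = [+0.0000, +0.5270, -0.1081, +0.1216, -0.5270]
  T[1,:] = [+0.0000, +0.4631, -0.1859, +0.0160, -0.2510]
  T[2,:] = [+0.0000, -0.4612, +0.1376, -0.0229, +0.6582]
  T[3,:] = [+0.0000, +0.0924, -0.0627, -0.0352, -0.1423]
  T[4,:] = [+0.0000, -0.2820, +0.0821, -0.0544, +0.1197]
|eigenvalues of T|: 0.8312, 0.1054, 0.1054, 0.0052, 0.0000.
ρ = 0.8312; 0.8312 < 1, so it converges for any x₀.

yes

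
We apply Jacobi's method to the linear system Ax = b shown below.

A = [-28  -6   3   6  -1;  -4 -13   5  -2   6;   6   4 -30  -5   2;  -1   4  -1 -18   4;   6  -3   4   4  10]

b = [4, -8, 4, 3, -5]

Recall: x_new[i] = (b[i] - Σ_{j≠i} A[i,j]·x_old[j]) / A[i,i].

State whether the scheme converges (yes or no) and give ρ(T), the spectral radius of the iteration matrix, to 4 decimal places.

Let D = diag(-28, -13, -30, -18, 10); L, U the strict triangles.
Jacobi: T = -D⁻¹(L+U), T[4,2] = -(4)/(10) = -0.4000; T[4,4] = 0.
  T[0,:] = [+0.0000  -0.2143  +0.1071  +0.2143  -0.0357]
  T[1,:] = [-0.3077  +0.0000  +0.3846  -0.1538  +0.4615]
  T[2,:] = [+0.2000  +0.1333  +0.0000  -0.1667  +0.0667]
  T[3,:] = [-0.0556  +0.2222  -0.0556  +0.0000  +0.2222]
  T[4,:] = [-0.6000  +0.3000  -0.4000  -0.4000  +0.0000]
eigenvalue magnitudes: 0.5304, 0.3934, 0.3934, 0.1230, 0.1230.
ρ = 0.5304; 0.5304 < 1, so it converges for any x₀.

yes, ρ = 0.5304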